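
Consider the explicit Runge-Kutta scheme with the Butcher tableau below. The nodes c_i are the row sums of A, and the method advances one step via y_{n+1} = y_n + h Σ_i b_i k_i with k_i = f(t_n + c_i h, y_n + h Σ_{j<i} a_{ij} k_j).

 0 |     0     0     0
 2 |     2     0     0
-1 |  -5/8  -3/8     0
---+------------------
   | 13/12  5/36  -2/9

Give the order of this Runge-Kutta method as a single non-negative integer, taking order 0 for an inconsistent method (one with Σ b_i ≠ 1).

b = (13/12, 5/36, -2/9)
c = (0, 2, -1)
Ac = (0, 0, -3/4)
Σ b_i: 13/12·1 + 5/36·1 + (-2/9)·1 = 1 ✓
b·c: 5/36·2 + (-2/9)·(-1) = 1/2 ✓
b·c²: 5/36·4 + (-2/9)·1 = 1/3 ✓
b·Ac: (-2/9)·(-3/4) = 1/6 ✓; 3 stages ⇒ order 3.

3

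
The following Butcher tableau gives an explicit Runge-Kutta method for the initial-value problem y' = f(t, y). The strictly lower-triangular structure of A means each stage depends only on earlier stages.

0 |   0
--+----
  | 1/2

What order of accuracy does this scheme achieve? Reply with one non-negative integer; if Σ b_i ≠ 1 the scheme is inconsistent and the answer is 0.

0

b = (1/2)
c = (0)
Σ b_i: 1/2·1 = 1/2 ≠ 1 ⇒ order 0.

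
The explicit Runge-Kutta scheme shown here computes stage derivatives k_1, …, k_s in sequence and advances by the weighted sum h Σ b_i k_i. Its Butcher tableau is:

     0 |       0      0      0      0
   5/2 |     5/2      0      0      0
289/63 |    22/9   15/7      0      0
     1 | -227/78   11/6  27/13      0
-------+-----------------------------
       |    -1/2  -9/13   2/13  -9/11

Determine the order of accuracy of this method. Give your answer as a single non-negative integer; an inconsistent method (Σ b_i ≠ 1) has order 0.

b = (-1/2, -9/13, 2/13, -9/11)
c = (0, 5/2, 289/63, 1)
Ac = (0, 0, 75/14, 15409/1092)
Σ b_i: (-1/2)·1 + (-9/13)·1 + 2/13·1 + (-9/11)·1 = -531/286 ≠ 1 ⇒ order 0.

0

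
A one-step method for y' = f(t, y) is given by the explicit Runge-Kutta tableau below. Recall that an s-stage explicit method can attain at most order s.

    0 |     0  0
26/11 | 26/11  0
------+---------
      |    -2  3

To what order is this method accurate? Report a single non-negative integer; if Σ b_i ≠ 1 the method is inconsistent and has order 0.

b = (-2, 3)
c = (0, 26/11)
Σ b_i: (-2)·1 + 3·1 = 1 ✓
b·c: 3·26/11 = 78/11 ≠ 1/2 ⇒ order 1.

1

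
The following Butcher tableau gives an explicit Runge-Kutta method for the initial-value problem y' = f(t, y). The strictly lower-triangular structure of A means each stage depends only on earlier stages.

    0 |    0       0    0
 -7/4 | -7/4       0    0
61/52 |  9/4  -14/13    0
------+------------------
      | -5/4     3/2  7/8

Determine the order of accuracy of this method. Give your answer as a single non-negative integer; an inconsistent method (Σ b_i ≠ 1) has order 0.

0

b = (-5/4, 3/2, 7/8)
c = (0, -7/4, 61/52)
Ac = (0, 0, 49/26)
Σ b_i: (-5/4)·1 + 3/2·1 + 7/8·1 = 9/8 ≠ 1 ⇒ order 0.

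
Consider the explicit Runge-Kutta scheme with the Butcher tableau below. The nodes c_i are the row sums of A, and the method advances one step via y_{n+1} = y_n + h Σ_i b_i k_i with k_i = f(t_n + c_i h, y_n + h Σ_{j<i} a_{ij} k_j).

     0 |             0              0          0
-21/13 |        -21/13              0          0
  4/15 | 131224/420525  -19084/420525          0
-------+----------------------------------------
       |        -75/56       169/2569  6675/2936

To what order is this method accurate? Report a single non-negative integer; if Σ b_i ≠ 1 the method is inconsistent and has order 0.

3

b = (-75/56, 169/2569, 6675/2936)
c = (0, -21/13, 4/15)
Ac = (0, 0, 1468/20025)
Σ b_i: (-75/56)·1 + 169/2569·1 + 6675/2936·1 = 1 ✓
b·c: 169/2569·(-21/13) + 6675/2936·4/15 = 1/2 ✓
b·c²: 169/2569·441/169 + 6675/2936·16/225 = 1/3 ✓
b·Ac: 6675/2936·1468/20025 = 1/6 ✓; 3 stages ⇒ order 3.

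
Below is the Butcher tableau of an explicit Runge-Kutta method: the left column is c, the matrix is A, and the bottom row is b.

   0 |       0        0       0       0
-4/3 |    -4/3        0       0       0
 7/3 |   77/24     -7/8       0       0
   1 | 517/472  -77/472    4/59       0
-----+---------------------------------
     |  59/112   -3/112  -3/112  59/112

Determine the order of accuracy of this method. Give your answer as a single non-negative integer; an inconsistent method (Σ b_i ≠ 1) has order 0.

b = (59/112, -3/112, -3/112, 59/112)
c = (0, -4/3, 7/3, 1)
Ac = (0, 0, 7/6, 133/354)
Σ b_i: 59/112·1 + (-3/112)·1 + (-3/112)·1 + 59/112·1 = 1 ✓
b·c: (-3/112)·(-4/3) + (-3/112)·7/3 + 59/112·1 = 1/2 ✓
b·c²: (-3/112)·16/9 + (-3/112)·49/9 + 59/112·1 = 1/3 ✓
b·Ac: (-3/112)·7/6 + 59/112·133/354 = 1/6 ✓
b·c³: (-3/112)·(-64/27) + (-3/112)·343/27 + 59/112·1 = 1/4 ✓
b·(c∘Ac): (-3/112)·49/18 + 59/112·133/354 = 1/8 ✓
b·Ac²: (-3/112)·(-14/9) + 59/112·14/177 = 1/12 ✓
b·A²c: 59/112·14/177 = 1/24 ✓; 4 stages ⇒ order 4.

4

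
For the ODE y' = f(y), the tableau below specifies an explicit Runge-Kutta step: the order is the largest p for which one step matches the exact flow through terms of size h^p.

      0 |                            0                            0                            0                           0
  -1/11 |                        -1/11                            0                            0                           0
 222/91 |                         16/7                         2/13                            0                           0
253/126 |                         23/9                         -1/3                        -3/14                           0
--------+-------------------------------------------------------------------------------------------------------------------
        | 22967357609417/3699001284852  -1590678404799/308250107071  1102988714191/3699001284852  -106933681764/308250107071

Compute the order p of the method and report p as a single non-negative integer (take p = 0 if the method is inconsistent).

b = (22967357609417/3699001284852, -1590678404799/308250107071, 1102988714191/3699001284852, -106933681764/308250107071)
c = (0, -1/11, 222/91, 253/126)
Ac = (0, 0, -2/143, -10352/21021)
Σ b_i: 22967357609417/3699001284852·1 + (-1590678404799/308250107071)·1 + 1102988714191/3699001284852·1 + (-106933681764/308250107071)·1 = 1 ✓
b·c: (-1590678404799/308250107071)·(-1/11) + 1102988714191/3699001284852·222/91 + (-106933681764/308250107071)·253/126 = 1/2 ✓
b·c²: (-1590678404799/308250107071)·1/121 + 1102988714191/3699001284852·49284/8281 + (-106933681764/308250107071)·64009/15876 = 1/3 ✓
b·Ac: 1102988714191/3699001284852·(-2/143) + (-106933681764/308250107071)·(-10352/21021) = 1/6 ✓
b·c³: (-1590678404799/308250107071)·(-1/1331) + 1102988714191/3699001284852·10941048/753571 + (-106933681764/308250107071)·16194277/2000376 = 2309675470816915/1514741026146894 ≠ 1/4 ⇒ order 3.
b·(c∘Ac): 1102988714191/3699001284852·(-444/13013) + (-106933681764/308250107071)·(-119048/120393) = 7900423793965/23735258244467 ≠ 1/8
b·Ac²: 1102988714191/3699001284852·2/1573 + (-106933681764/308250107071)·(-26893105/21042021) = 821532137877587/1851350143068426 ≠ 1/12
b·A²c: (-106933681764/308250107071)·3/1001 = -3525286212/3390751177781 ≠ 1/24

3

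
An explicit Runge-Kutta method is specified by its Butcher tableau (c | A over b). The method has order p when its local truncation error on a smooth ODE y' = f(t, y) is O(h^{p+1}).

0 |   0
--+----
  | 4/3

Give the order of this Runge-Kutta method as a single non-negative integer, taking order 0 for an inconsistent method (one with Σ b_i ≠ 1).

0

b = (4/3)
c = (0)
Σ b_i: 4/3·1 = 4/3 ≠ 1 ⇒ order 0.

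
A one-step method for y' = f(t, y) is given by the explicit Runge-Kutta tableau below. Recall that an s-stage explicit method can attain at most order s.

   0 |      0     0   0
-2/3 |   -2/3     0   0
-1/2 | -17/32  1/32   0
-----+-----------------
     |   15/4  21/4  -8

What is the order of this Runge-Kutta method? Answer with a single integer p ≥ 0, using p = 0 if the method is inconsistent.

b = (15/4, 21/4, -8)
c = (0, -2/3, -1/2)
Ac = (0, 0, -1/48)
Σ b_i: 15/4·1 + 21/4·1 + (-8)·1 = 1 ✓
b·c: 21/4·(-2/3) + (-8)·(-1/2) = 1/2 ✓
b·c²: 21/4·4/9 + (-8)·1/4 = 1/3 ✓
b·Ac: (-8)·(-1/48) = 1/6 ✓; 3 stages ⇒ order 3.

3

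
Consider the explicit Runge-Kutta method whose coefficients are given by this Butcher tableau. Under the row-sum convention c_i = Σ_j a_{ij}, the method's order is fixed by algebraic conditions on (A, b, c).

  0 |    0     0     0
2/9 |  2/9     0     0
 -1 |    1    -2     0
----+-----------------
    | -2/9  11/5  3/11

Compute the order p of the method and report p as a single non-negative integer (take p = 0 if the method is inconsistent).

0

b = (-2/9, 11/5, 3/11)
c = (0, 2/9, -1)
Ac = (0, 0, -4/9)
Σ b_i: (-2/9)·1 + 11/5·1 + 3/11·1 = 1114/495 ≠ 1 ⇒ order 0.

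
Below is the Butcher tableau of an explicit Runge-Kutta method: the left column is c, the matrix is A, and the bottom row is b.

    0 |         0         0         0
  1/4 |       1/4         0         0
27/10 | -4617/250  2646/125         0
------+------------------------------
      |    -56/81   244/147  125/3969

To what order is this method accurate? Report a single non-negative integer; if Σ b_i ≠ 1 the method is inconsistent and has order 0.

3

b = (-56/81, 244/147, 125/3969)
c = (0, 1/4, 27/10)
Ac = (0, 0, 1323/250)
Σ b_i: (-56/81)·1 + 244/147·1 + 125/3969·1 = 1 ✓
b·c: 244/147·1/4 + 125/3969·27/10 = 1/2 ✓
b·c²: 244/147·1/16 + 125/3969·729/100 = 1/3 ✓
b·Ac: 125/3969·1323/250 = 1/6 ✓; 3 stages ⇒ order 3.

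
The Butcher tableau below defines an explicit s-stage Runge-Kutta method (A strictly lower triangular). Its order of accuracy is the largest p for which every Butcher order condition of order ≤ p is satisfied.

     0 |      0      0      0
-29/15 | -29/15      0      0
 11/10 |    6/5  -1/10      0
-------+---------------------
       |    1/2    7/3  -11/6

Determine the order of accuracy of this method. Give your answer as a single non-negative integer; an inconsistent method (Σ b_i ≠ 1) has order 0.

b = (1/2, 7/3, -11/6)
c = (0, -29/15, 11/10)
Ac = (0, 0, 29/150)
Σ b_i: 1/2·1 + 7/3·1 + (-11/6)·1 = 1 ✓
b·c: 7/3·(-29/15) + (-11/6)·11/10 = -235/36 ≠ 1/2 ⇒ order 1.

1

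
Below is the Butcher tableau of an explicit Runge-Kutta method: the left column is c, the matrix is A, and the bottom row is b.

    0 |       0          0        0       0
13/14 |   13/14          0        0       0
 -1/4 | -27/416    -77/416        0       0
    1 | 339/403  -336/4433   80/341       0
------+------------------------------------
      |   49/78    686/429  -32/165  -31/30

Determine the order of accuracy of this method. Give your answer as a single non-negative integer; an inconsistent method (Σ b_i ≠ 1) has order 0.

b = (49/78, 686/429, -32/165, -31/30)
c = (0, 13/14, -1/4, 1)
Ac = (0, 0, -11/64, -4/31)
Σ b_i: 49/78·1 + 686/429·1 + (-32/165)·1 + (-31/30)·1 = 1 ✓
b·c: 686/429·13/14 + (-32/165)·(-1/4) + (-31/30)·1 = 1/2 ✓
b·c²: 686/429·169/196 + (-32/165)·1/16 + (-31/30)·1 = 1/3 ✓
b·Ac: (-32/165)·(-11/64) + (-31/30)·(-4/31) = 1/6 ✓
b·c³: 686/429·2197/2744 + (-32/165)·(-1/64) + (-31/30)·1 = 1/4 ✓
b·(c∘Ac): (-32/165)·11/256 + (-31/30)·(-4/31) = 1/8 ✓
b·Ac²: (-32/165)·(-143/896) + (-31/30)·(-11/217) = 1/12 ✓
b·A²c: (-31/30)·(-5/124) = 1/24 ✓; 4 stages ⇒ order 4.

4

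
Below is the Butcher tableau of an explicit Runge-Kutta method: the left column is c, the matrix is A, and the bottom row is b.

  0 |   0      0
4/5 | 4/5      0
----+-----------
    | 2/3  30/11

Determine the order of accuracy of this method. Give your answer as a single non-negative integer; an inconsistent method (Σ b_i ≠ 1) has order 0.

b = (2/3, 30/11)
c = (0, 4/5)
Σ b_i: 2/3·1 + 30/11·1 = 112/33 ≠ 1 ⇒ order 0.

0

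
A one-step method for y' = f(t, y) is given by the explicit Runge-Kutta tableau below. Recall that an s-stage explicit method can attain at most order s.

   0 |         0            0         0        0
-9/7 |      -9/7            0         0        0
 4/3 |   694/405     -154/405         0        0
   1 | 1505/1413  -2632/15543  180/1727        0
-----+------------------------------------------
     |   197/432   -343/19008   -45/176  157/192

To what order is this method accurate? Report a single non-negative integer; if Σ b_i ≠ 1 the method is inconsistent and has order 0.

b = (197/432, -343/19008, -45/176, 157/192)
c = (0, -9/7, 4/3, 1)
Ac = (0, 0, 22/45, 56/157)
Σ b_i: 197/432·1 + (-343/19008)·1 + (-45/176)·1 + 157/192·1 = 1 ✓
b·c: (-343/19008)·(-9/7) + (-45/176)·4/3 + 157/192·1 = 1/2 ✓
b·c²: (-343/19008)·81/49 + (-45/176)·16/9 + 157/192·1 = 1/3 ✓
b·Ac: (-45/176)·22/45 + 157/192·56/157 = 1/6 ✓
b·c³: (-343/19008)·(-729/343) + (-45/176)·64/27 + 157/192·1 = 1/4 ✓
b·(c∘Ac): (-45/176)·88/135 + 157/192·56/157 = 1/8 ✓
b·Ac²: (-45/176)·(-22/35) + 157/192·(-104/1099) = 1/12 ✓
b·A²c: 157/192·8/157 = 1/24 ✓; 4 stages ⇒ order 4.

4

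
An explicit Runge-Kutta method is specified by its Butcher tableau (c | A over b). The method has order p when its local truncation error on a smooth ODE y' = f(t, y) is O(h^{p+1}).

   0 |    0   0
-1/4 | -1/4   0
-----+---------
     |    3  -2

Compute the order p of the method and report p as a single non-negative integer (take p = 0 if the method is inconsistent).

2

b = (3, -2)
c = (0, -1/4)
Σ b_i: 3·1 + (-2)·1 = 1 ✓
b·c: (-2)·(-1/4) = 1/2 ✓; 2 stages ⇒ order 2.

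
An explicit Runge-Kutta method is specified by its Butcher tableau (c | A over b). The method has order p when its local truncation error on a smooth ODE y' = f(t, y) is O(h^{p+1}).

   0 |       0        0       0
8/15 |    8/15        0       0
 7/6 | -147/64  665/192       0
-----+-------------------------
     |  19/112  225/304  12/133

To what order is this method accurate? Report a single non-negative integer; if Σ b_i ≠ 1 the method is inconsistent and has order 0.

b = (19/112, 225/304, 12/133)
c = (0, 8/15, 7/6)
Ac = (0, 0, 133/72)
Σ b_i: 19/112·1 + 225/304·1 + 12/133·1 = 1 ✓
b·c: 225/304·8/15 + 12/133·7/6 = 1/2 ✓
b·c²: 225/304·64/225 + 12/133·49/36 = 1/3 ✓
b·Ac: 12/133·133/72 = 1/6 ✓; 3 stages ⇒ order 3.

3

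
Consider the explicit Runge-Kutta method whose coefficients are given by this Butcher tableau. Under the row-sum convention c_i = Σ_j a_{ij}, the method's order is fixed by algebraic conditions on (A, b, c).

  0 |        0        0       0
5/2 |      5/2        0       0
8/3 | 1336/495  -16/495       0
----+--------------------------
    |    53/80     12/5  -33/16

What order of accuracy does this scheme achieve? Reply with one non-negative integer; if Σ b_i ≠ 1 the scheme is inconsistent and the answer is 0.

3

b = (53/80, 12/5, -33/16)
c = (0, 5/2, 8/3)
Ac = (0, 0, -8/99)
Σ b_i: 53/80·1 + 12/5·1 + (-33/16)·1 = 1 ✓
b·c: 12/5·5/2 + (-33/16)·8/3 = 1/2 ✓
b·c²: 12/5·25/4 + (-33/16)·64/9 = 1/3 ✓
b·Ac: (-33/16)·(-8/99) = 1/6 ✓; 3 stages ⇒ order 3.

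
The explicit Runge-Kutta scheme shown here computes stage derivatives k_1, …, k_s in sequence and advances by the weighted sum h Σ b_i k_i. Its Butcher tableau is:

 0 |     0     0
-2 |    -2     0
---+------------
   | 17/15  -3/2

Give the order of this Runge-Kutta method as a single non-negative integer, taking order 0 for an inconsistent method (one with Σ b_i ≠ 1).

b = (17/15, -3/2)
c = (0, -2)
Σ b_i: 17/15·1 + (-3/2)·1 = -11/30 ≠ 1 ⇒ order 0.

0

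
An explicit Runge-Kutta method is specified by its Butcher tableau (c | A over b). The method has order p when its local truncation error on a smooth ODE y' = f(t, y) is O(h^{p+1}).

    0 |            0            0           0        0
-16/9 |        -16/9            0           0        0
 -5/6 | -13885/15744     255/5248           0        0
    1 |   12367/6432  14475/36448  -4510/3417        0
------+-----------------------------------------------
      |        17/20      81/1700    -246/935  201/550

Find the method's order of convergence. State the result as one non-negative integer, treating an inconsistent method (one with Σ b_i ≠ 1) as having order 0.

4

b = (17/20, 81/1700, -246/935, 201/550)
c = (0, -16/9, -5/6, 1)
Ac = (0, 0, -85/984, 475/1206)
Σ b_i: 17/20·1 + 81/1700·1 + (-246/935)·1 + 201/550·1 = 1 ✓
b·c: 81/1700·(-16/9) + (-246/935)·(-5/6) + 201/550·1 = 1/2 ✓
b·c²: 81/1700·256/81 + (-246/935)·25/36 + 201/550·1 = 1/3 ✓
b·Ac: (-246/935)·(-85/984) + 201/550·475/1206 = 1/6 ✓
b·c³: 81/1700·(-4096/729) + (-246/935)·(-125/216) + 201/550·1 = 1/4 ✓
b·(c∘Ac): (-246/935)·425/5904 + 201/550·475/1206 = 1/8 ✓
b·Ac²: (-246/935)·170/1107 + 201/550·1225/3618 = 1/12 ✓
b·A²c: 201/550·275/2412 = 1/24 ✓; 4 stages ⇒ order 4.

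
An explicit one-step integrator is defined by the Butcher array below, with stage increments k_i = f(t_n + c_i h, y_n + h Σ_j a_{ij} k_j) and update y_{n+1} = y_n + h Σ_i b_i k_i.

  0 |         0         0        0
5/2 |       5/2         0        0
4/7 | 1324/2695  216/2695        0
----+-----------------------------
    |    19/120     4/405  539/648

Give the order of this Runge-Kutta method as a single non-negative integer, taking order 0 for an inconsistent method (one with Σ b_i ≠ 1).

b = (19/120, 4/405, 539/648)
c = (0, 5/2, 4/7)
Ac = (0, 0, 108/539)
Σ b_i: 19/120·1 + 4/405·1 + 539/648·1 = 1 ✓
b·c: 4/405·5/2 + 539/648·4/7 = 1/2 ✓
b·c²: 4/405·25/4 + 539/648·16/49 = 1/3 ✓
b·Ac: 539/648·108/539 = 1/6 ✓; 3 stages ⇒ order 3.

3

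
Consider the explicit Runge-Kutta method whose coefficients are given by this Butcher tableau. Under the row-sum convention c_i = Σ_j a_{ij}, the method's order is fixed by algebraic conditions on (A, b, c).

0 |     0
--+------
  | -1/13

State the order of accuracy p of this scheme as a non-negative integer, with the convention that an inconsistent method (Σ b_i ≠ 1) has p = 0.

0

b = (-1/13)
c = (0)
Σ b_i: (-1/13)·1 = -1/13 ≠ 1 ⇒ order 0.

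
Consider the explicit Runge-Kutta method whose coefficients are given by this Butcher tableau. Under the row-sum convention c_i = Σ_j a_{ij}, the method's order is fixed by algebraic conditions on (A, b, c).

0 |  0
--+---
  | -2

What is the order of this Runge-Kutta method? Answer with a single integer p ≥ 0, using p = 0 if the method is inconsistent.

0

b = (-2)
c = (0)
Σ b_i: (-2)·1 = -2 ≠ 1 ⇒ order 0.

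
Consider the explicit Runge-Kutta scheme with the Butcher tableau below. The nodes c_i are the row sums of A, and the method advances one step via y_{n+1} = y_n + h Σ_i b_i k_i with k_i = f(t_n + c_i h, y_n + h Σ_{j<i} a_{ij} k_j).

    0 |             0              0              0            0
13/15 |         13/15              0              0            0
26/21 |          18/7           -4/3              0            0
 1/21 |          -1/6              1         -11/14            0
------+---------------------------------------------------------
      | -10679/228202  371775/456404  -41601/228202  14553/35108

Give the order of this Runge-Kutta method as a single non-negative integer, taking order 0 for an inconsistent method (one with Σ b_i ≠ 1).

b = (-10679/228202, 371775/456404, -41601/228202, 14553/35108)
c = (0, 13/15, 26/21, 1/21)
Ac = (0, 0, -52/45, -26/245)
Σ b_i: (-10679/228202)·1 + 371775/456404·1 + (-41601/228202)·1 + 14553/35108·1 = 1 ✓
b·c: 371775/456404·13/15 + (-41601/228202)·26/21 + 14553/35108·1/21 = 1/2 ✓
b·c²: 371775/456404·169/225 + (-41601/228202)·676/441 + 14553/35108·1/441 = 1/3 ✓
b·Ac: (-41601/228202)·(-52/45) + 14553/35108·(-26/245) = 1/6 ✓
b·c³: 371775/456404·2197/3375 + (-41601/228202)·17576/9261 + 14553/35108·1/9261 = 1019233/5529510 ≠ 1/4 ⇒ order 3.
b·(c∘Ac): (-41601/228202)·(-1352/945) + 14553/35108·(-26/5145) = 286117/1105902 ≠ 1/8
b·Ac²: (-41601/228202)·(-676/675) + 14553/35108·(-3887/8575) = -11791/2211804 ≠ 1/12
b·A²c: 14553/35108·286/315 = 33033/87770 ≠ 1/24

3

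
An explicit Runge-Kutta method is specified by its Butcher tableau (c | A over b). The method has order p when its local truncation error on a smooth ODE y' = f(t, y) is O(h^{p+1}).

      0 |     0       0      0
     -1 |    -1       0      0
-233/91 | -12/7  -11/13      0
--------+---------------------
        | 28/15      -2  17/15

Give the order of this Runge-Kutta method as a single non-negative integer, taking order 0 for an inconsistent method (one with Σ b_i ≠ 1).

1

b = (28/15, -2, 17/15)
c = (0, -1, -233/91)
Ac = (0, 0, 11/13)
Σ b_i: 28/15·1 + (-2)·1 + 17/15·1 = 1 ✓
b·c: (-2)·(-1) + 17/15·(-233/91) = -1231/1365 ≠ 1/2 ⇒ order 1.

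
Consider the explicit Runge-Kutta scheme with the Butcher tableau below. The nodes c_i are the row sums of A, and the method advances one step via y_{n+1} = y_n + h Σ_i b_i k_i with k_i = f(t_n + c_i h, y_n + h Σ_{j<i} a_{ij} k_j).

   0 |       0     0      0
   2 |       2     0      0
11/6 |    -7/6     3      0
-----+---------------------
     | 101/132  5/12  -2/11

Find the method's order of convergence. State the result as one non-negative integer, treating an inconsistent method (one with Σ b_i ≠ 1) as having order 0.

2

b = (101/132, 5/12, -2/11)
c = (0, 2, 11/6)
Ac = (0, 0, 6)
Σ b_i: 101/132·1 + 5/12·1 + (-2/11)·1 = 1 ✓
b·c: 5/12·2 + (-2/11)·11/6 = 1/2 ✓
b·c²: 5/12·4 + (-2/11)·121/36 = 19/18 ≠ 1/3 ⇒ order 2.
b·Ac: (-2/11)·6 = -12/11 ≠ 1/6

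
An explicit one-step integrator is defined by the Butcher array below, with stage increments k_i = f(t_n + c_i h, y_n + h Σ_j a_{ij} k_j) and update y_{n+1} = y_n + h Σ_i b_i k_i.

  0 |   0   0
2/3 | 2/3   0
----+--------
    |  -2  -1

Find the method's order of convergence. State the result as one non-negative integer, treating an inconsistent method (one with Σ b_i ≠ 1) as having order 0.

0

b = (-2, -1)
c = (0, 2/3)
Σ b_i: (-2)·1 + (-1)·1 = -3 ≠ 1 ⇒ order 0.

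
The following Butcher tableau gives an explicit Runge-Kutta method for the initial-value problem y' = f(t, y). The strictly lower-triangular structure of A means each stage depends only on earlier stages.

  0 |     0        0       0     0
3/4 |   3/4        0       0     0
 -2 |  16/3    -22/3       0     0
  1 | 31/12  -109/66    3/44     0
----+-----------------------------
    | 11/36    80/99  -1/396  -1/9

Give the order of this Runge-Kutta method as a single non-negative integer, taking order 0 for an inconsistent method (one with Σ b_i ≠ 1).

4

b = (11/36, 80/99, -1/396, -1/9)
c = (0, 3/4, -2, 1)
Ac = (0, 0, -11/2, -11/8)
Σ b_i: 11/36·1 + 80/99·1 + (-1/396)·1 + (-1/9)·1 = 1 ✓
b·c: 80/99·3/4 + (-1/396)·(-2) + (-1/9)·1 = 1/2 ✓
b·c²: 80/99·9/16 + (-1/396)·4 + (-1/9)·1 = 1/3 ✓
b·Ac: (-1/396)·(-11/2) + (-1/9)·(-11/8) = 1/6 ✓
b·c³: 80/99·27/64 + (-1/396)·(-8) + (-1/9)·1 = 1/4 ✓
b·(c∘Ac): (-1/396)·11 + (-1/9)·(-11/8) = 1/8 ✓
b·Ac²: (-1/396)·(-33/8) + (-1/9)·(-21/32) = 1/12 ✓
b·A²c: (-1/9)·(-3/8) = 1/24 ✓; 4 stages ⇒ order 4.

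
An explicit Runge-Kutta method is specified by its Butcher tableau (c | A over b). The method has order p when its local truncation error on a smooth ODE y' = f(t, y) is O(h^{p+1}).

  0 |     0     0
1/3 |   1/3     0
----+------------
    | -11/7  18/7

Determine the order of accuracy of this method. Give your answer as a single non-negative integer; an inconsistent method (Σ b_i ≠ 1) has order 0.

b = (-11/7, 18/7)
c = (0, 1/3)
Σ b_i: (-11/7)·1 + 18/7·1 = 1 ✓
b·c: 18/7·1/3 = 6/7 ≠ 1/2 ⇒ order 1.

1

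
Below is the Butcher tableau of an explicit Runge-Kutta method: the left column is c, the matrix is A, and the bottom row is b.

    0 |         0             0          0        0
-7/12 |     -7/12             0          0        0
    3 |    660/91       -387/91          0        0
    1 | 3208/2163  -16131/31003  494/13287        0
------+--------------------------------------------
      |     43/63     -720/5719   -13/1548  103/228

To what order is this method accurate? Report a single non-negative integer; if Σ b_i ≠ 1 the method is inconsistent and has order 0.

b = (43/63, -720/5719, -13/1548, 103/228)
c = (0, -7/12, 3, 1)
Ac = (0, 0, 129/52, 171/412)
Σ b_i: 43/63·1 + (-720/5719)·1 + (-13/1548)·1 + 103/228·1 = 1 ✓
b·c: (-720/5719)·(-7/12) + (-13/1548)·3 + 103/228·1 = 1/2 ✓
b·c²: (-720/5719)·49/144 + (-13/1548)·9 + 103/228·1 = 1/3 ✓
b·Ac: (-13/1548)·129/52 + 103/228·171/412 = 1/6 ✓
b·c³: (-720/5719)·(-343/1728) + (-13/1548)·27 + 103/228·1 = 1/4 ✓
b·(c∘Ac): (-13/1548)·387/52 + 103/228·171/412 = 1/8 ✓
b·Ac²: (-13/1548)·(-301/208) + 103/228·779/4944 = 1/12 ✓
b·A²c: 103/228·19/206 = 1/24 ✓; 4 stages ⇒ order 4.

4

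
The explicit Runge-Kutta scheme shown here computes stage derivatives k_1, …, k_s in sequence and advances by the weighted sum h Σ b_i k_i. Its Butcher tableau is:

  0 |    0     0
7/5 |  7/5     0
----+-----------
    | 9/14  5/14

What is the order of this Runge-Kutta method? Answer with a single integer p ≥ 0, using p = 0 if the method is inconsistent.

b = (9/14, 5/14)
c = (0, 7/5)
Σ b_i: 9/14·1 + 5/14·1 = 1 ✓
b·c: 5/14·7/5 = 1/2 ✓; 2 stages ⇒ order 2.

2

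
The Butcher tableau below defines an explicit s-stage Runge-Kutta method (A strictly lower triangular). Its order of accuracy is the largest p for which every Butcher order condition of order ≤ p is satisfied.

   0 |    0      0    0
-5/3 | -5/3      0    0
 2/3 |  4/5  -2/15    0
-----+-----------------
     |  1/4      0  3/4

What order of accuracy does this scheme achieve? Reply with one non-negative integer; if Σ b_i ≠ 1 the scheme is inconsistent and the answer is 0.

b = (1/4, 0, 3/4)
c = (0, -5/3, 2/3)
Ac = (0, 0, 2/9)
Σ b_i: 1/4·1 + 3/4·1 = 1 ✓
b·c: 3/4·2/3 = 1/2 ✓
b·c²: 3/4·4/9 = 1/3 ✓
b·Ac: 3/4·2/9 = 1/6 ✓; 3 stages ⇒ order 3.

3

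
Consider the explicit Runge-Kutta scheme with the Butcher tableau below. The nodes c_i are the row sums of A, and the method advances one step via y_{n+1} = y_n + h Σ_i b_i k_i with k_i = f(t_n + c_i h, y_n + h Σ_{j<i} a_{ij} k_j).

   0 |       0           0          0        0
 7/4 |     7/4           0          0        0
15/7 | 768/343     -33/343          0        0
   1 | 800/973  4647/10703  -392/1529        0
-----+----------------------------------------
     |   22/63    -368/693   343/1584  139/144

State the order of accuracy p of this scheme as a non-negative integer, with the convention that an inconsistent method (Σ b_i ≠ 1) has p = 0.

4

b = (22/63, -368/693, 343/1584, 139/144)
c = (0, 7/4, 15/7, 1)
Ac = (0, 0, -33/196, 117/556)
Σ b_i: 22/63·1 + (-368/693)·1 + 343/1584·1 + 139/144·1 = 1 ✓
b·c: (-368/693)·7/4 + 343/1584·15/7 + 139/144·1 = 1/2 ✓
b·c²: (-368/693)·49/16 + 343/1584·225/49 + 139/144·1 = 1/3 ✓
b·Ac: 343/1584·(-33/196) + 139/144·117/556 = 1/6 ✓
b·c³: (-368/693)·343/64 + 343/1584·3375/343 + 139/144·1 = 1/4 ✓
b·(c∘Ac): 343/1584·(-495/1372) + 139/144·117/556 = 1/8 ✓
b·Ac²: 343/1584·(-33/112) + 139/144·339/2224 = 1/12 ✓
b·A²c: 139/144·6/139 = 1/24 ✓; 4 stages ⇒ order 4.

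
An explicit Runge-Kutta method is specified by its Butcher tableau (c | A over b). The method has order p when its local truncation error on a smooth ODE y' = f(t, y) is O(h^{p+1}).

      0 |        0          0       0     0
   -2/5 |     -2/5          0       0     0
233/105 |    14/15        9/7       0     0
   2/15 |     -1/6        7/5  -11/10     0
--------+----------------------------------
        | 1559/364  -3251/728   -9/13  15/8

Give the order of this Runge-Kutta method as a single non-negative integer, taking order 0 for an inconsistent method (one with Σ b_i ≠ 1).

2

b = (1559/364, -3251/728, -9/13, 15/8)
c = (0, -2/5, 233/105, 2/15)
Ac = (0, 0, -18/35, -3151/1050)
Σ b_i: 1559/364·1 + (-3251/728)·1 + (-9/13)·1 + 15/8·1 = 1 ✓
b·c: (-3251/728)·(-2/5) + (-9/13)·233/105 + 15/8·2/15 = 1/2 ✓
b·c²: (-3251/728)·4/25 + (-9/13)·54289/11025 + 15/8·4/225 = -39082/9555 ≠ 1/3 ⇒ order 2.
b·Ac: (-9/13)·(-18/35) + 15/8·(-3151/1050) = -38371/7280 ≠ 1/6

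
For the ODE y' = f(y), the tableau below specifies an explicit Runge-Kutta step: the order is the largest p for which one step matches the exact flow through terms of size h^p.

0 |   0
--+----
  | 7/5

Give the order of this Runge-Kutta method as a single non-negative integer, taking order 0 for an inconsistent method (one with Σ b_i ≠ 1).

0

b = (7/5)
c = (0)
Σ b_i: 7/5·1 = 7/5 ≠ 1 ⇒ order 0.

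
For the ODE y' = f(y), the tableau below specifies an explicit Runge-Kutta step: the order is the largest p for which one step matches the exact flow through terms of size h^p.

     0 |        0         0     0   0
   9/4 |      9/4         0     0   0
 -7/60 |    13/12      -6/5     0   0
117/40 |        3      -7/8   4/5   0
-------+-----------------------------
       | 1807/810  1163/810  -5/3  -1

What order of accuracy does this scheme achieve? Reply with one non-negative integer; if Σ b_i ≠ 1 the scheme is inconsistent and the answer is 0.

2

b = (1807/810, 1163/810, -5/3, -1)
c = (0, 9/4, -7/60, 117/40)
Ac = (0, 0, -27/10, -4949/2400)
Σ b_i: 1807/810·1 + 1163/810·1 + (-5/3)·1 + (-1)·1 = 1 ✓
b·c: 1163/810·9/4 + (-5/3)·(-7/60) + (-1)·117/40 = 1/2 ✓
b·c²: 1163/810·81/16 + (-5/3)·49/3600 + (-1)·13689/1600 = -56573/43200 ≠ 1/3 ⇒ order 2.
b·Ac: (-5/3)·(-27/10) + (-1)·(-4949/2400) = 15749/2400 ≠ 1/6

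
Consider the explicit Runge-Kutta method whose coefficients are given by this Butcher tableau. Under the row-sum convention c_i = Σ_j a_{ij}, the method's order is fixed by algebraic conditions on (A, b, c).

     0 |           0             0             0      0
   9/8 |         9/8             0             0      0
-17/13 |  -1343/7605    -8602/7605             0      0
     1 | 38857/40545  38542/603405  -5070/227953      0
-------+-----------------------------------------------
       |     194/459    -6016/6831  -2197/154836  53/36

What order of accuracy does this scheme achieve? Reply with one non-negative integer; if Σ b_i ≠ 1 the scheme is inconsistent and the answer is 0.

4

b = (194/459, -6016/6831, -2197/154836, 53/36)
c = (0, 9/8, -17/13, 1)
Ac = (0, 0, -4301/3380, 107/1060)
Σ b_i: 194/459·1 + (-6016/6831)·1 + (-2197/154836)·1 + 53/36·1 = 1 ✓
b·c: (-6016/6831)·9/8 + (-2197/154836)·(-17/13) + 53/36·1 = 1/2 ✓
b·c²: (-6016/6831)·81/64 + (-2197/154836)·289/169 + 53/36·1 = 1/3 ✓
b·Ac: (-2197/154836)·(-4301/3380) + 53/36·107/1060 = 1/6 ✓
b·c³: (-6016/6831)·729/512 + (-2197/154836)·(-4913/2197) + 53/36·1 = 1/4 ✓
b·(c∘Ac): (-2197/154836)·73117/43940 + 53/36·107/1060 = 1/8 ✓
b·Ac²: (-2197/154836)·(-38709/27040) + 53/36·363/8480 = 1/12 ✓
b·A²c: 53/36·3/106 = 1/24 ✓; 4 stages ⇒ order 4.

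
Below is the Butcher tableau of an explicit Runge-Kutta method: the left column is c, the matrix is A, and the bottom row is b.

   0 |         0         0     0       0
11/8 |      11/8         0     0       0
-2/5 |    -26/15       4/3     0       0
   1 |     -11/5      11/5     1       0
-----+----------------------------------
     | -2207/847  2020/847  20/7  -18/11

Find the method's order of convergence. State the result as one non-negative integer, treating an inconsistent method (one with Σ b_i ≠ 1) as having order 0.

b = (-2207/847, 2020/847, 20/7, -18/11)
c = (0, 11/8, -2/5, 1)
Ac = (0, 0, 11/6, 21/8)
Σ b_i: (-2207/847)·1 + 2020/847·1 + 20/7·1 + (-18/11)·1 = 1 ✓
b·c: 2020/847·11/8 + 20/7·(-2/5) + (-18/11)·1 = 1/2 ✓
b·c²: 2020/847·121/64 + 20/7·4/25 + (-18/11)·1 = 20511/6160 ≠ 1/3 ⇒ order 2.
b·Ac: 20/7·11/6 + (-18/11)·21/8 = 871/924 ≠ 1/6

2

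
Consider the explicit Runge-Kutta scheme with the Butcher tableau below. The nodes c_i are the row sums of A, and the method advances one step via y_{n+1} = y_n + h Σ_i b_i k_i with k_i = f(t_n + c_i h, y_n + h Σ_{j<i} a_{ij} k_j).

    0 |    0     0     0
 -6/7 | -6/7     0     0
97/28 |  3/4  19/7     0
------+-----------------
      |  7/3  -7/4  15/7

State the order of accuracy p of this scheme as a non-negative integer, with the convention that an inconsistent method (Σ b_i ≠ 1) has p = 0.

0

b = (7/3, -7/4, 15/7)
c = (0, -6/7, 97/28)
Ac = (0, 0, -114/49)
Σ b_i: 7/3·1 + (-7/4)·1 + 15/7·1 = 229/84 ≠ 1 ⇒ order 0.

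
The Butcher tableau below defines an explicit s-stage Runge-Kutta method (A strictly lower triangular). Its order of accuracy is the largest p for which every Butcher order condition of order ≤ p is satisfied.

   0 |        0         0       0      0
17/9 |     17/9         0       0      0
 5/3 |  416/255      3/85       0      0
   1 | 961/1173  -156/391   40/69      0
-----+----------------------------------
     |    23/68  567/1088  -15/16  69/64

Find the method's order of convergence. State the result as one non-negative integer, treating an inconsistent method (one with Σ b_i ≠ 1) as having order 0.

b = (23/68, 567/1088, -15/16, 69/64)
c = (0, 17/9, 5/3, 1)
Ac = (0, 0, 1/15, 44/207)
Σ b_i: 23/68·1 + 567/1088·1 + (-15/16)·1 + 69/64·1 = 1 ✓
b·c: 567/1088·17/9 + (-15/16)·5/3 + 69/64·1 = 1/2 ✓
b·c²: 567/1088·289/81 + (-15/16)·25/9 + 69/64·1 = 1/3 ✓
b·Ac: (-15/16)·1/15 + 69/64·44/207 = 1/6 ✓
b·c³: 567/1088·4913/729 + (-15/16)·125/27 + 69/64·1 = 1/4 ✓
b·(c∘Ac): (-15/16)·1/9 + 69/64·44/207 = 1/8 ✓
b·Ac²: (-15/16)·17/135 + 69/64·116/621 = 1/12 ✓
b·A²c: 69/64·8/207 = 1/24 ✓; 4 stages ⇒ order 4.

4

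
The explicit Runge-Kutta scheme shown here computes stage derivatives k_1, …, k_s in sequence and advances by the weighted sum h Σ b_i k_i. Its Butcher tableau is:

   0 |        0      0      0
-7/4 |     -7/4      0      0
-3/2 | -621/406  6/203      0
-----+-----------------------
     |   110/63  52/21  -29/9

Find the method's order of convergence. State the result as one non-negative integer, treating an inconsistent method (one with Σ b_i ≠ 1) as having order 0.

b = (110/63, 52/21, -29/9)
c = (0, -7/4, -3/2)
Ac = (0, 0, -3/58)
Σ b_i: 110/63·1 + 52/21·1 + (-29/9)·1 = 1 ✓
b·c: 52/21·(-7/4) + (-29/9)·(-3/2) = 1/2 ✓
b·c²: 52/21·49/16 + (-29/9)·9/4 = 1/3 ✓
b·Ac: (-29/9)·(-3/58) = 1/6 ✓; 3 stages ⇒ order 3.

3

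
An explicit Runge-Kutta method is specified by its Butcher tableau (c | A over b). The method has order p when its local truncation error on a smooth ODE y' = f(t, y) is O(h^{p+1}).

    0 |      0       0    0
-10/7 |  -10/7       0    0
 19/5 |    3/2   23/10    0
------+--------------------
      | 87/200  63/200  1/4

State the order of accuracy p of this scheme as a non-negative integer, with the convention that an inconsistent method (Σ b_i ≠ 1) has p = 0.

2

b = (87/200, 63/200, 1/4)
c = (0, -10/7, 19/5)
Ac = (0, 0, -23/7)
Σ b_i: 87/200·1 + 63/200·1 + 1/4·1 = 1 ✓
b·c: 63/200·(-10/7) + 1/4·19/5 = 1/2 ✓
b·c²: 63/200·100/49 + 1/4·361/25 = 2977/700 ≠ 1/3 ⇒ order 2.
b·Ac: 1/4·(-23/7) = -23/28 ≠ 1/6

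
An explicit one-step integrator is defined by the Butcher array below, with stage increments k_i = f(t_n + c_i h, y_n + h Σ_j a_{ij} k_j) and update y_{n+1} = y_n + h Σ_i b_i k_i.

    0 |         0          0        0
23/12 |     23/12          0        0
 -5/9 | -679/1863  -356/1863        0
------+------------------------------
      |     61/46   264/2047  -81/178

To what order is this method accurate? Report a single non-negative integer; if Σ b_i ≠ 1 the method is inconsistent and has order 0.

3

b = (61/46, 264/2047, -81/178)
c = (0, 23/12, -5/9)
Ac = (0, 0, -89/243)
Σ b_i: 61/46·1 + 264/2047·1 + (-81/178)·1 = 1 ✓
b·c: 264/2047·23/12 + (-81/178)·(-5/9) = 1/2 ✓
b·c²: 264/2047·529/144 + (-81/178)·25/81 = 1/3 ✓
b·Ac: (-81/178)·(-89/243) = 1/6 ✓; 3 stages ⇒ order 3.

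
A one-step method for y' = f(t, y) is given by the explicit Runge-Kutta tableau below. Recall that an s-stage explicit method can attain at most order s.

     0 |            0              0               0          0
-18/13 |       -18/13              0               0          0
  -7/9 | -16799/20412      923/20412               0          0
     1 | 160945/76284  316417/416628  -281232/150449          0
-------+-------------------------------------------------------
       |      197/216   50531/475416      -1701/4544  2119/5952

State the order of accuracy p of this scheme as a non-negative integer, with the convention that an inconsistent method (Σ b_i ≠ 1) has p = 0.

b = (197/216, 50531/475416, -1701/4544, 2119/5952)
c = (0, -18/13, -7/9, 1)
Ac = (0, 0, -71/1134, 1705/4238)
Σ b_i: 197/216·1 + 50531/475416·1 + (-1701/4544)·1 + 2119/5952·1 = 1 ✓
b·c: 50531/475416·(-18/13) + (-1701/4544)·(-7/9) + 2119/5952·1 = 1/2 ✓
b·c²: 50531/475416·324/169 + (-1701/4544)·49/81 + 2119/5952·1 = 1/3 ✓
b·Ac: (-1701/4544)·(-71/1134) + 2119/5952·1705/4238 = 1/6 ✓
b·c³: 50531/475416·(-5832/2197) + (-1701/4544)·(-343/729) + 2119/5952·1 = 1/4 ✓
b·(c∘Ac): (-1701/4544)·71/1458 + 2119/5952·1705/4238 = 1/8 ✓
b·Ac²: (-1701/4544)·71/819 + 2119/5952·8959/27547 = 1/12 ✓
b·A²c: 2119/5952·248/2119 = 1/24 ✓; 4 stages ⇒ order 4.

4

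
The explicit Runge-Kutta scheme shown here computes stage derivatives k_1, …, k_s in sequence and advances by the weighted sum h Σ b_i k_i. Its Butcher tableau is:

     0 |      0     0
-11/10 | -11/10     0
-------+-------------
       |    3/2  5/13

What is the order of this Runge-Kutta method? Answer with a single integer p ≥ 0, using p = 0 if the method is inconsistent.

b = (3/2, 5/13)
c = (0, -11/10)
Σ b_i: 3/2·1 + 5/13·1 = 49/26 ≠ 1 ⇒ order 0.

0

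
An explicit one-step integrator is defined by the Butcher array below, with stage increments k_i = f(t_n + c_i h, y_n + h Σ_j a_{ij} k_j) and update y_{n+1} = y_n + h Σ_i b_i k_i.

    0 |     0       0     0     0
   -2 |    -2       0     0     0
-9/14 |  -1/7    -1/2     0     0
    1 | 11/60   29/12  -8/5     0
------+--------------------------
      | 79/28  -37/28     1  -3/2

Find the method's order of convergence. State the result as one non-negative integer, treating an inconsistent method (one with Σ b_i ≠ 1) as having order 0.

2

b = (79/28, -37/28, 1, -3/2)
c = (0, -2, -9/14, 1)
Ac = (0, 0, 1, -799/210)
Σ b_i: 79/28·1 + (-37/28)·1 + 1·1 + (-3/2)·1 = 1 ✓
b·c: (-37/28)·(-2) + 1·(-9/14) + (-3/2)·1 = 1/2 ✓
b·c²: (-37/28)·4 + 1·81/196 + (-3/2)·1 = -1249/196 ≠ 1/3 ⇒ order 2.
b·Ac: 1·1 + (-3/2)·(-799/210) = 939/140 ≠ 1/6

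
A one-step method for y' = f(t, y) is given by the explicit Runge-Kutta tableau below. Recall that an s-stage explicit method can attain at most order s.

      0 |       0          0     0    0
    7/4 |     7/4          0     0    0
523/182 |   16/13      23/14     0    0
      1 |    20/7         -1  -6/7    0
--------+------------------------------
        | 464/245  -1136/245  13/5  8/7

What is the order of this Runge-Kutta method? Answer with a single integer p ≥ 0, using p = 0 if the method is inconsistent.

b = (464/245, -1136/245, 13/5, 8/7)
c = (0, 7/4, 523/182, 1)
Ac = (0, 0, 23/8, -10735/2548)
Σ b_i: 464/245·1 + (-1136/245)·1 + 13/5·1 + 8/7·1 = 1 ✓
b·c: (-1136/245)·7/4 + 13/5·523/182 + 8/7·1 = 1/2 ✓
b·c²: (-1136/245)·49/16 + 13/5·273529/33124 + 8/7·1 = 107181/12740 ≠ 1/3 ⇒ order 2.
b·Ac: 13/5·23/8 + 8/7·(-10735/2548) = 474441/178360 ≠ 1/6

2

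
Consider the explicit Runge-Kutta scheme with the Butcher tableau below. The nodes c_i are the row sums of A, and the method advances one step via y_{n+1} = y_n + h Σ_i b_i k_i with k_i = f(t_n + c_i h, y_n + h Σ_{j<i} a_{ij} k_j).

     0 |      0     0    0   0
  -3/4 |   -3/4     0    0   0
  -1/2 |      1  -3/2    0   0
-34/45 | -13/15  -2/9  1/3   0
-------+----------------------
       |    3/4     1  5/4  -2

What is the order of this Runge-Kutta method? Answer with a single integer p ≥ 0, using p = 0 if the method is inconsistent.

b = (3/4, 1, 5/4, -2)
c = (0, -3/4, -1/2, -34/45)
Ac = (0, 0, 9/8, 0)
Σ b_i: 3/4·1 + 1·1 + 5/4·1 + (-2)·1 = 1 ✓
b·c: 1·(-3/4) + 5/4·(-1/2) + (-2)·(-34/45) = 49/360 ≠ 1/2 ⇒ order 1.

1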